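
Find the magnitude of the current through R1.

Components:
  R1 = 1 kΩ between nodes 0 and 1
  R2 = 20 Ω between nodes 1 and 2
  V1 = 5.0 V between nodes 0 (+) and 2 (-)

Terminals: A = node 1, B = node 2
Nodal analysis, taking node 2 as the 0 V reference.
Source V1 fixes V_0 = 5 V.
KCL at each unknown node (sum of currents leaving = 0; resistances in Ω):
  Node 1: (V_1 - 5)/1000 + (V_1 - 0)/20 = 0
Collecting terms: 0.051 × V_1 = 0.005  =>  V_1 = 0.09804 V
I_R1 = (V_0 - V_1)/R1 = (5 - 0.09804)/1000 = 0.004902 A
|I_R1| = 0.004902 A

Final answer: |I_R1| = 0.004902 A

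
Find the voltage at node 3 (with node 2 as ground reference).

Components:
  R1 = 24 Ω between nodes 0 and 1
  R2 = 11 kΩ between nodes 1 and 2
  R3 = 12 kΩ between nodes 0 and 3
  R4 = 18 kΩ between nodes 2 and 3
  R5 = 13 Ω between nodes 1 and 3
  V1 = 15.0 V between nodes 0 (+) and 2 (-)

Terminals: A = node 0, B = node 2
Nodal analysis, taking node 2 as the 0 V reference.
Source V1 fixes V_0 = 15 V.
KCL at each unknown node (sum of currents leaving = 0; resistances in Ω):
  Node 1: (V_1 - 15)/24 + (V_1 - 0)/11000 + (V_1 - V_3)/13 = 0
  Node 3: (V_3 - 15)/12000 + (V_3 - 0)/18000 + (V_3 - V_1)/13 = 0
Collecting terms (coefficients in siemens):
  0.1187·V_1 - 0.07692·V_3 = 0.625
  0.07706·V_3 - 0.07692·V_1 = 0.00125
Determinant D = (0.1187)(0.07706) - (-0.07692)(-0.07692) = 0.003229
V_1 = [(0.625)(0.07706) - (-0.07692)(0.00125)]/D = 14.95 V
V_3 = [(0.1187)(0.00125) - (0.625)(-0.07692)]/D = 14.94 V
The requested potential is V_3 = 14.94 V.

Final answer: V_3 = 14.94 V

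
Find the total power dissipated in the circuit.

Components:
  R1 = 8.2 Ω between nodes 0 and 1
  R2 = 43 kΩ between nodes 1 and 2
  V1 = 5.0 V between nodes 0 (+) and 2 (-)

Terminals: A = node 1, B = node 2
Nodal analysis, taking node 2 as the 0 V reference.
Source V1 fixes V_0 = 5 V.
KCL at each unknown node (sum of currents leaving = 0; resistances in Ω):
  Node 1: (V_1 - 5)/8.2 + (V_1 - 0)/43000 = 0
Collecting terms: 0.122 × V_1 = 0.6098  =>  V_1 = 4.999 V
Power in each resistor, P = (ΔV)²/R:
  P_R1 = (5 - 4.999)²/8.2 = 0.0000001108 W
  P_R2 = (4.999 - 0)²/43000 = 0.0005812 W
P_total = P_R1 + P_R2 = 0.0005813 W

Final answer: 0.0005813 W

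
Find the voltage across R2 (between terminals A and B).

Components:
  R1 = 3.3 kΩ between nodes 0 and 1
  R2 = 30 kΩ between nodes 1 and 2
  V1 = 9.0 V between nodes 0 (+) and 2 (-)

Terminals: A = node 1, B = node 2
R1 and R2 are in series across V1 (node 0 → node 1 → node 2), and the output A–B is taken across R2, so this is a voltage divider.
Series current: I = V1/(R1 + R2) = 9/(3300 + 30000) = 9/33300 = 0.0002703 A
V_R2 = I × R2 = V1 × R2/(R1 + R2) = 9 × 30000/33300 = 8.108 V

Final answer: 8.108 V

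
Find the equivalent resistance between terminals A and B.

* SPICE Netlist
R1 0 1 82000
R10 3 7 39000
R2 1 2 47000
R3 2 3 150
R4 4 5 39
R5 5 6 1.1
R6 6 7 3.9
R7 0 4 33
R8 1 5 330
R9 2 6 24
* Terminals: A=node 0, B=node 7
The network is not a plain series/parallel combination. Inject a 1 A test current into terminal A (node 0) and return it from terminal B (node 7); then R_eq = V_A / (1 A).
Nodal analysis, taking node 7 as the 0 V reference.
Current source I_test pushes 1 A into node 0 and draws it out of node 7.
KCL at each unknown node (sum of currents leaving = 0; resistances in Ω):
  Node 0: (V_0 - V_1)/82000 + (V_0 - V_4)/33 - 1 = 0
  Node 1: (V_1 - V_0)/82000 + (V_1 - V_2)/47000 + (V_1 - V_5)/330 = 0
  Node 2: (V_2 - V_1)/47000 + (V_2 - V_3)/150 + (V_2 - V_6)/24 = 0
  Node 3: (V_3 - V_2)/150 + (V_3 - 0)/39000 = 0
  Node 4: (V_4 - V_0)/33 + (V_4 - V_5)/39 = 0
  Node 5: (V_5 - V_1)/330 + (V_5 - V_4)/39 + (V_5 - V_6)/1.1 = 0
  Node 6: (V_6 - V_2)/24 + (V_6 - V_5)/1.1 + (V_6 - 0)/3.9 = 0
Collecting terms (coefficients in siemens):
  0.03032·V_0 - 0.0000122·V_1 - 0.0303·V_4 = 1
  0.003064·V_1 - 0.0000122·V_0 - 0.00002128·V_2 - 0.00303·V_5 = 0
  0.04835·V_2 - 0.00002128·V_1 - 0.006667·V_3 - 0.04167·V_6 = 0
  0.006692·V_3 - 0.006667·V_2 = 0
  0.05594·V_4 - 0.0303·V_0 - 0.02564·V_5 = 0
  0.9378·V_5 - 0.00303·V_1 - 0.02564·V_4 - 0.9091·V_6 = 0
  1.207·V_6 - 0.04167·V_2 - 0.9091·V_5 = 0
Solving these 7 simultaneous equations (Gaussian elimination) gives:
  V_0 = 76.94 V, V_1 = 5.278 V, V_2 = 3.898 V, V_3 = 3.883 V
  V_4 = 43.97 V, V_5 = 5 V, V_6 = 3.9 V
R_eq = V_0 / 1 A = 76.94 Ω

Final answer: 76.94 Ω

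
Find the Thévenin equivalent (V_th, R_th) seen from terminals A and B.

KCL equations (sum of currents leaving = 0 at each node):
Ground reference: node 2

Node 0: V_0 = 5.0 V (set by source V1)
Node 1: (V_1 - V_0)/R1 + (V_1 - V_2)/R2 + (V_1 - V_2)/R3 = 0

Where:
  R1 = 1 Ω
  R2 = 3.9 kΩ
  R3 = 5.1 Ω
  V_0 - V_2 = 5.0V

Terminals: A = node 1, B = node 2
Step 1 — V_th is the open-circuit voltage V_A - V_B (nothing connected across the terminals).
Nodal analysis, taking node 2 as the 0 V reference.
Source V1 fixes V_0 = 5 V.
KCL at each unknown node (sum of currents leaving = 0; resistances in Ω):
  Node 1: (V_1 - 5)/1 + (V_1 - 0)/3900 + (V_1 - 0)/5.1 = 0
Collecting terms: 1.196 × V_1 = 5  =>  V_1 = 4.179 V
V_th = V_1 - V_2 = 4.179 - 0 = 4.179 V
Step 2 — R_th: zero the source — replace V1 by a short circuit (node 2 merges into node 0) — and find the resistance seen between A (node 1) and B (node 0).
Reduce the network between node 1 (A) and node 0 (B) by series/parallel combination:
  Rp1 = R1 ‖ R2 ‖ R3 (parallel, all between nodes 0 and 1) = 1/(1/1 + 1/3900 + 1/5.1) = 0.8359 Ω
R_th = 0.8359 Ω

Final answer: V_th = 4.179 V, R_th = 0.8359 Ω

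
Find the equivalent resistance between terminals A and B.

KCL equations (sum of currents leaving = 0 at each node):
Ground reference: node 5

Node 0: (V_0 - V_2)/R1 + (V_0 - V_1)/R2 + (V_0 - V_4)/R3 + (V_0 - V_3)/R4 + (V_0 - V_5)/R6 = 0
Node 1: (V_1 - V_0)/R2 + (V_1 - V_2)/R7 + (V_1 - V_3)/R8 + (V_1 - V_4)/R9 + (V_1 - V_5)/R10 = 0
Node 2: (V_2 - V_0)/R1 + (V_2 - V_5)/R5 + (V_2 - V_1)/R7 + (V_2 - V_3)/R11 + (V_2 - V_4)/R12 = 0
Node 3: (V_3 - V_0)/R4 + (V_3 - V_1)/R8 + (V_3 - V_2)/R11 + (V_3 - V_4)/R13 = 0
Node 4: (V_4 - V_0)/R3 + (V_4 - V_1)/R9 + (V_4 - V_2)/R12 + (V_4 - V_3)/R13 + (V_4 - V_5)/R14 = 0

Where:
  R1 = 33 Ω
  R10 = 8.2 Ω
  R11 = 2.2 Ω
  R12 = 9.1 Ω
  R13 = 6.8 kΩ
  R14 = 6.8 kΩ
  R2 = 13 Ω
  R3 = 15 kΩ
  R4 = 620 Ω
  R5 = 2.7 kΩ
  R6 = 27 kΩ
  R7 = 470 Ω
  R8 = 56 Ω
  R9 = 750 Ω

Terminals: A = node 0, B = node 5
The network is not a plain series/parallel combination. Inject a 1 A test current into terminal A (node 0) and return it from terminal B (node 5); then R_eq = V_A / (1 A).
Nodal analysis, taking node 5 as the 0 V reference.
Current source I_test pushes 1 A into node 0 and draws it out of node 5.
KCL at each unknown node (sum of currents leaving = 0; resistances in Ω):
  Node 0: (V_0 - V_2)/33 + (V_0 - V_1)/13 + (V_0 - V_4)/15000 + (V_0 - V_3)/620 + (V_0 - 0)/27000 - 1 = 0
  Node 1: (V_1 - V_0)/13 + (V_1 - V_2)/470 + (V_1 - V_3)/56 + (V_1 - V_4)/750 + (V_1 - 0)/8.2 = 0
  Node 2: (V_2 - V_0)/33 + (V_2 - V_1)/470 + (V_2 - 0)/2700 + (V_2 - V_3)/2.2 + (V_2 - V_4)/9.1 = 0
  Node 3: (V_3 - V_0)/620 + (V_3 - V_1)/56 + (V_3 - V_2)/2.2 + (V_3 - V_4)/6800 = 0
  Node 4: (V_4 - V_0)/15000 + (V_4 - V_1)/750 + (V_4 - V_2)/9.1 + (V_4 - V_3)/6800 + (V_4 - 0)/6800 = 0
Collecting terms (coefficients in siemens):
  0.1089·V_0 - 0.07692·V_1 - 0.0303·V_2 - 0.001613·V_3 - 0.00006667·V_4 = 1
  0.2202·V_1 - 0.07692·V_0 - 0.002128·V_2 - 0.01786·V_3 - 0.001333·V_4 = 0
  0.5972·V_2 - 0.0303·V_0 - 0.002128·V_1 - 0.4545·V_3 - 0.1099·V_4 = 0
  0.4742·V_3 - 0.001613·V_0 - 0.01786·V_1 - 0.4545·V_2 - 0.0001471·V_4 = 0
  0.1116·V_4 - 0.00006667·V_0 - 0.001333·V_1 - 0.1099·V_2 - 0.0001471·V_3 = 0
Solving these 5 simultaneous equations (Gaussian elimination) gives:
  V_0 = 19.25 V, V_1 = 8.132 V, V_2 = 14.75 V, V_3 = 14.51 V
  V_4 = 14.65 V
R_eq = V_0 / 1 A = 19.25 Ω

Final answer: 19.25 Ω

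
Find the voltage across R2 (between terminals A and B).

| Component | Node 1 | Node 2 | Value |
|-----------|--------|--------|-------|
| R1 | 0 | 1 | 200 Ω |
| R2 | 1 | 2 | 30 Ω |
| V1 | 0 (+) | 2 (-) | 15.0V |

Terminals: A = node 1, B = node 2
R1 and R2 are in series across V1 (node 0 → node 1 → node 2), and the output A–B is taken across R2, so this is a voltage divider.
Series current: I = V1/(R1 + R2) = 15/(200 + 30) = 15/230 = 0.06522 A
V_R2 = I × R2 = V1 × R2/(R1 + R2) = 15 × 30/230 = 1.957 V

Final answer: 1.957 V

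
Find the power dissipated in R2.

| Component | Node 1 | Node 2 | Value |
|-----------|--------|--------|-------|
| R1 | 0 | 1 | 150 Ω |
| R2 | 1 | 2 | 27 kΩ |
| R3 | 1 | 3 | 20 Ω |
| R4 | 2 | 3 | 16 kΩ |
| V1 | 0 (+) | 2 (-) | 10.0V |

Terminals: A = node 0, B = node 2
Nodal analysis, taking node 2 as the 0 V reference.
Source V1 fixes V_0 = 10 V.
KCL at each unknown node (sum of currents leaving = 0; resistances in Ω):
  Node 1: (V_1 - 10)/150 + (V_1 - 0)/27000 + (V_1 - V_3)/20 = 0
  Node 3: (V_3 - V_1)/20 + (V_3 - 0)/16000 = 0
Collecting terms (coefficients in siemens):
  0.0567·V_1 - 0.05·V_3 = 0.06667
  0.05006·V_3 - 0.05·V_1 = 0
Determinant D = (0.0567)(0.05006) - (-0.05)(-0.05) = 0.0003387
V_1 = [(0.06667)(0.05006) - (-0.05)(0)]/D = 9.853 V
V_3 = [(0.0567)(0) - (0.06667)(-0.05)]/D = 9.841 V
I_R2 = (V_1 - V_2)/R2 = (9.853 - 0)/27000 = 0.0003649 A
P_R2 = I_R2² × R2 = (0.0003649)² × 27000 = 0.003596 W

Final answer: 0.003596 W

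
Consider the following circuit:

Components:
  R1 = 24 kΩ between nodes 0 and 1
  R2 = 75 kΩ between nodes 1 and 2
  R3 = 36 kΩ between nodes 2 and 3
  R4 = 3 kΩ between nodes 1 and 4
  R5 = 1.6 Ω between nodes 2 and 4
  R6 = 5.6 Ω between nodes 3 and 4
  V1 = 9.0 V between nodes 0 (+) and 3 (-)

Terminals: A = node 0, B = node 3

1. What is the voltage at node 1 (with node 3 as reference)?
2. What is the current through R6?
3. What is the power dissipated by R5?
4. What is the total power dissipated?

Nodal analysis, taking node 3 as the 0 V reference.
Source V1 fixes V_0 = 9 V.
KCL at each unknown node (sum of currents leaving = 0; resistances in Ω):
  Node 1: (V_1 - 9)/24000 + (V_1 - V_2)/75000 + (V_1 - V_4)/3000 = 0
  Node 2: (V_2 - V_1)/75000 + (V_2 - 0)/36000 + (V_2 - V_4)/1.6 = 0
  Node 4: (V_4 - V_1)/3000 + (V_4 - V_2)/1.6 + (V_4 - 0)/5.6 = 0
Collecting terms (coefficients in siemens):
  0.0003883·V_1 - 0.00001333·V_2 - 0.0003333·V_4 = 0.000375
  0.625·V_2 - 0.00001333·V_1 - 0.625·V_4 = 0
  0.8039·V_4 - 0.0003333·V_1 - 0.625·V_2 = 0
Solving these 3 simultaneous equations (Gaussian elimination) gives:
  V_1 = 0.9673 V, V_2 = 0.001895 V, V_4 = 0.001874 V
Part 1:
  Read off the nodal solution: V_1 = 0.9673 V
Part 2:
  I_R6 = (V_3 - V_4)/R6 = (0 - 0.001874)/5.6 = -0.0003346 A
  Magnitude: I_R6 = 0.0003346 A
Part 3:
  I_R5 = (V_2 - V_4)/R5 = (0.001895 - 0.001874)/1.6 = 0.00001282 A
  P_R5 = I_R5² × R5 = (0.00001282)² × 1.6 = 0.000000000263 W
Part 4:
  Power in each resistor, P = (ΔV)²/R:
    P_R1 = (9 - 0.9673)²/24000 = 0.002688 W
    P_R2 = (0.9673 - 0.001895)²/75000 = 0.00001243 W
    P_R3 = (0.001895 - 0)²/36000 = 0.0000000000997 W
    P_R4 = (0.9673 - 0.001874)²/3000 = 0.0003107 W
    P_R5 = (0.001895 - 0.001874)²/1.6 = 0.000000000263 W
    P_R6 = (0 - 0.001874)²/5.6 = 0.0000006271 W
  P_total = P_R1 + P_R2 + P_R3 + P_R4 + P_R5 + P_R6 = 0.003012 W

Final answers:
1. V_1 = 0.9673 V
2. I_R6 = 0.0003346 A
3. P_R5 = 2.63e-10 W
4. P_total = 0.003012 W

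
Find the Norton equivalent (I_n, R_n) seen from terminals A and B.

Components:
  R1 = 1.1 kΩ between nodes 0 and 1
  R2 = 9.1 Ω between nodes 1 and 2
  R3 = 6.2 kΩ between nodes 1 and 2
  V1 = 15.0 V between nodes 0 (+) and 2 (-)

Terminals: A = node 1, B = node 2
Find the Thévenin equivalent first; then I_n = V_th/R_th and R_n = R_th.
Step 1 — V_th is the open-circuit voltage V_A - V_B (nothing connected across the terminals).
Nodal analysis, taking node 2 as the 0 V reference.
Source V1 fixes V_0 = 15 V.
KCL at each unknown node (sum of currents leaving = 0; resistances in Ω):
  Node 1: (V_1 - 15)/1100 + (V_1 - 0)/9.1 + (V_1 - 0)/6200 = 0
Collecting terms: 0.111 × V_1 = 0.01364  =>  V_1 = 0.1229 V
V_th = V_1 - V_2 = 0.1229 - 0 = 0.1229 V
Step 2 — R_th: zero the source — replace V1 by a short circuit (node 2 merges into node 0) — and find the resistance seen between A (node 1) and B (node 0).
Reduce the network between node 1 (A) and node 0 (B) by series/parallel combination:
  Rp1 = R1 ‖ R2 ‖ R3 (parallel, all between nodes 0 and 1) = 1/(1/1100 + 1/9.1 + 1/6200) = 9.012 Ω
R_th = 9.012 Ω
I_n = V_th/R_th = 0.1229/9.012 = 0.01364 A, and R_n = R_th = 9.012 Ω

Final answer: I_n = 0.01364 A, R_n = 9.012 Ω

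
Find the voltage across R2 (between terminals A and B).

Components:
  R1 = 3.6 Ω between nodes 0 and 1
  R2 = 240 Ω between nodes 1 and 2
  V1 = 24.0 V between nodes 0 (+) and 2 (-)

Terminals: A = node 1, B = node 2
R1 and R2 are in series across V1 (node 0 → node 1 → node 2), and the output A–B is taken across R2, so this is a voltage divider.
Series current: I = V1/(R1 + R2) = 24/(3.6 + 240) = 24/243.6 = 0.09852 A
V_R2 = I × R2 = V1 × R2/(R1 + R2) = 24 × 240/243.6 = 23.65 V

Final answer: 23.65 V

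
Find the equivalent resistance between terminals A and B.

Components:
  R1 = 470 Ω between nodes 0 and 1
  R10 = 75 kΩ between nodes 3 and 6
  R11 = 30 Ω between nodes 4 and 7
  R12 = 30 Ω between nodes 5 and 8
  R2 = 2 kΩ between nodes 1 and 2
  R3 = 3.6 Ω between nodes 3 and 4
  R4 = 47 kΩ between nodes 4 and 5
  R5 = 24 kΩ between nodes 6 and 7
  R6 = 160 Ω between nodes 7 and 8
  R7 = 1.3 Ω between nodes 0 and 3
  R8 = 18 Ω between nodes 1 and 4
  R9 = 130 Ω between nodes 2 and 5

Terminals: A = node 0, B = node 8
The network is not a plain series/parallel combination. Inject a 1 A test current into terminal A (node 0) and return it from terminal B (node 8); then R_eq = V_A / (1 A).
Nodal analysis, taking node 8 as the 0 V reference.
Current source I_test pushes 1 A into node 0 and draws it out of node 8.
KCL at each unknown node (sum of currents leaving = 0; resistances in Ω):
  Node 0: (V_0 - V_1)/470 + (V_0 - V_3)/1.3 - 1 = 0
  Node 1: (V_1 - V_0)/470 + (V_1 - V_2)/2000 + (V_1 - V_4)/18 = 0
  Node 2: (V_2 - V_1)/2000 + (V_2 - V_5)/130 = 0
  Node 3: (V_3 - V_0)/1.3 + (V_3 - V_4)/3.6 + (V_3 - V_6)/75000 = 0
  Node 4: (V_4 - V_1)/18 + (V_4 - V_3)/3.6 + (V_4 - V_5)/47000 + (V_4 - V_7)/30 = 0
  Node 5: (V_5 - V_2)/130 + (V_5 - V_4)/47000 + (V_5 - 0)/30 = 0
  Node 6: (V_6 - V_3)/75000 + (V_6 - V_7)/24000 = 0
  Node 7: (V_7 - V_4)/30 + (V_7 - V_6)/24000 + (V_7 - 0)/160 = 0
Collecting terms (coefficients in siemens):
  0.7714·V_0 - 0.002128·V_1 - 0.7692·V_3 = 1
  0.05818·V_1 - 0.002128·V_0 - 0.0005·V_2 - 0.05556·V_4 = 0
  0.008192·V_2 - 0.0005·V_1 - 0.007692·V_5 = 0
  1.047·V_3 - 0.7692·V_0 - 0.2778·V_4 - 0.00001333·V_6 = 0
  0.3667·V_4 - 0.05556·V_1 - 0.2778·V_3 - 0.00002128·V_5 - 0.03333·V_7 = 0
  0.04105·V_5 - 0.007692·V_2 - 0.00002128·V_4 = 0
  0.000055·V_6 - 0.00001333·V_3 - 0.00004167·V_7 = 0
  0.03963·V_7 - 0.03333·V_4 - 0.00004167·V_6 = 0
Solving these 8 simultaneous equations (Gaussian elimination) gives:
  V_0 = 178.9 V, V_1 = 172.9 V, V_2 = 12.91 V, V_3 = 177.7 V
  V_4 = 174.1 V, V_5 = 2.509 V, V_6 = 154.1 V, V_7 = 146.6 V
R_eq = V_0 / 1 A = 178.9 Ω

Final answer: 178.9 Ω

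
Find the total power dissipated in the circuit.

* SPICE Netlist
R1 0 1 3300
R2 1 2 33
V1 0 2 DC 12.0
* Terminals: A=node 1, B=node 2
Nodal analysis, taking node 2 as the 0 V reference.
Source V1 fixes V_0 = 12 V.
KCL at each unknown node (sum of currents leaving = 0; resistances in Ω):
  Node 1: (V_1 - 12)/3300 + (V_1 - 0)/33 = 0
Collecting terms: 0.03061 × V_1 = 0.003636  =>  V_1 = 0.1188 V
Power in each resistor, P = (ΔV)²/R:
  P_R1 = (12 - 0.1188)²/3300 = 0.04278 W
  P_R2 = (0.1188 - 0)²/33 = 0.0004278 W
P_total = P_R1 + P_R2 = 0.0432 W

Final answer: 0.0432 W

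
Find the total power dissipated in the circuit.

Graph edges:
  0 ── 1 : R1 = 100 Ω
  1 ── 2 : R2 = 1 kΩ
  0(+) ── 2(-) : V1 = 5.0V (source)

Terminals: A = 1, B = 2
Nodal analysis, taking node 2 as the 0 V reference.
Source V1 fixes V_0 = 5 V.
KCL at each unknown node (sum of currents leaving = 0; resistances in Ω):
  Node 1: (V_1 - 5)/100 + (V_1 - 0)/1000 = 0
Collecting terms: 0.011 × V_1 = 0.05  =>  V_1 = 4.545 V
Power in each resistor, P = (ΔV)²/R:
  P_R1 = (5 - 4.545)²/100 = 0.002066 W
  P_R2 = (4.545 - 0)²/1000 = 0.02066 W
P_total = P_R1 + P_R2 = 0.02273 W

Final answer: 0.02273 W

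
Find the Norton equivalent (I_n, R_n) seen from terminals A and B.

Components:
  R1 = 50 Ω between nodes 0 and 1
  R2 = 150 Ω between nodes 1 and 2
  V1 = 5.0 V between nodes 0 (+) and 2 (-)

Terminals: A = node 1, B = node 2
Find the Thévenin equivalent first; then I_n = V_th/R_th and R_n = R_th.
Step 1 — V_th is the open-circuit voltage V_A - V_B (nothing connected across the terminals).
Nodal analysis, taking node 2 as the 0 V reference.
Source V1 fixes V_0 = 5 V.
KCL at each unknown node (sum of currents leaving = 0; resistances in Ω):
  Node 1: (V_1 - 5)/50 + (V_1 - 0)/150 = 0
Collecting terms: 0.02667 × V_1 = 0.1  =>  V_1 = 3.75 V
V_th = V_1 - V_2 = 3.75 - 0 = 3.75 V
Step 2 — R_th: zero the source — replace V1 by a short circuit (node 2 merges into node 0) — and find the resistance seen between A (node 1) and B (node 0).
Reduce the network between node 1 (A) and node 0 (B) by series/parallel combination:
  Rp1 = R1 ‖ R2 (parallel, both between nodes 0 and 1) = 1/(1/50 + 1/150) = 37.5 Ω
R_th = 37.5 Ω
I_n = V_th/R_th = 3.75/37.5 = 0.1 A, and R_n = R_th = 37.5 Ω

Final answer: I_n = 0.1 A, R_n = 37.5 Ω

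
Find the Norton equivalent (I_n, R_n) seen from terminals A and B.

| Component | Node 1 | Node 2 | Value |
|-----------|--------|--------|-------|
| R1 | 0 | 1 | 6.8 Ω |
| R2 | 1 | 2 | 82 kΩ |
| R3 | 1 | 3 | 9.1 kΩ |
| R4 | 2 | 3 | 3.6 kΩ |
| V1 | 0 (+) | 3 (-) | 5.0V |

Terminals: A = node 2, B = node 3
Find the Thévenin equivalent first; then I_n = V_th/R_th and R_n = R_th.
Step 1 — V_th is the open-circuit voltage V_A - V_B (nothing connected across the terminals).
Nodal analysis, taking node 3 as the 0 V reference.
Source V1 fixes V_0 = 5 V.
KCL at each unknown node (sum of currents leaving = 0; resistances in Ω):
  Node 1: (V_1 - 5)/6.8 + (V_1 - V_2)/82000 + (V_1 - 0)/9100 = 0
  Node 2: (V_2 - V_1)/82000 + (V_2 - 0)/3600 = 0
Collecting terms (coefficients in siemens):
  0.1472·V_1 - 0.0000122·V_2 = 0.7353
  0.00029·V_2 - 0.0000122·V_1 = 0
Determinant D = (0.1472)(0.00029) - (-0.0000122)(-0.0000122) = 0.00004268
V_1 = [(0.7353)(0.00029) - (-0.0000122)(0)]/D = 4.996 V
V_2 = [(0.1472)(0) - (0.7353)(-0.0000122)]/D = 0.2101 V
V_th = V_2 - V_3 = 0.2101 - 0 = 0.2101 V
Step 2 — R_th: zero the source — replace V1 by a short circuit (node 3 merges into node 0) — and find the resistance seen between A (node 2) and B (node 0).
Reduce the network between node 2 (A) and node 0 (B) by series/parallel combination:
  Rp1 = R1 ‖ R3 (parallel, both between nodes 0 and 1) = 1/(1/6.8 + 1/9100) = 6.795 Ω
  Rs1 = R2 + Rp1 (series, joined only at node 1) = 82000 + 6.795 = 82010 Ω
  Rp2 = R4 ‖ Rs1 (parallel, both between nodes 0 and 2) = 1/(1/3600 + 1/82010) = 3449 Ω
R_th = 3.449 kΩ
I_n = V_th/R_th = 0.2101/3449 = 0.00006093 A, and R_n = R_th = 3.449 kΩ

Final answer: I_n = 6.093e-05 A, R_n = 3.449 kΩ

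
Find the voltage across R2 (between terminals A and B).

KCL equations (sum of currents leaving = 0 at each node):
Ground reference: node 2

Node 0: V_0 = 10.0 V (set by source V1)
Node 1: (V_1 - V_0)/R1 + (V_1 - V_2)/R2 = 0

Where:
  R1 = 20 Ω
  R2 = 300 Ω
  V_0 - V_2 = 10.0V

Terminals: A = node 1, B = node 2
R1 and R2 are in series across V1 (node 0 → node 1 → node 2), and the output A–B is taken across R2, so this is a voltage divider.
Series current: I = V1/(R1 + R2) = 10/(20 + 300) = 10/320 = 0.03125 A
V_R2 = I × R2 = V1 × R2/(R1 + R2) = 10 × 300/320 = 9.375 V

Final answer: 9.375 V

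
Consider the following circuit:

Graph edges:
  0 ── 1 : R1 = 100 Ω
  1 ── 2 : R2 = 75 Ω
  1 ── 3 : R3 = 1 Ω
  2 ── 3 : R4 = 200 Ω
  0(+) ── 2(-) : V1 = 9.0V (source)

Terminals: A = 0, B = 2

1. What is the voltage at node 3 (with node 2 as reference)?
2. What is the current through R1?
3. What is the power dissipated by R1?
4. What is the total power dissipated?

Nodal analysis, taking node 2 as the 0 V reference.
Source V1 fixes V_0 = 9 V.
KCL at each unknown node (sum of currents leaving = 0; resistances in Ω):
  Node 1: (V_1 - 9)/100 + (V_1 - 0)/75 + (V_1 - V_3)/1 = 0
  Node 3: (V_3 - V_1)/1 + (V_3 - 0)/200 = 0
Collecting terms (coefficients in siemens):
  1.023·V_1 - 1·V_3 = 0.09
  1.005·V_3 - 1·V_1 = 0
Determinant D = (1.023)(1.005) - (-1)(-1) = 0.02845
V_1 = [(0.09)(1.005) - (-1)(0)]/D = 3.179 V
V_3 = [(1.023)(0) - (0.09)(-1)]/D = 3.163 V
Part 1:
  Read off the nodal solution: V_3 = 3.163 V
Part 2:
  I_R1 = (V_0 - V_1)/R1 = (9 - 3.179)/100 = 0.05821 A
  Magnitude: I_R1 = 0.05821 A
Part 3:
  I_R1 = (V_0 - V_1)/R1 = (9 - 3.179)/100 = 0.05821 A
  P_R1 = I_R1² × R1 = (0.05821)² × 100 = 0.3388 W
Part 4:
  Power in each resistor, P = (ΔV)²/R:
    P_R1 = (9 - 3.179)²/100 = 0.3388 W
    P_R2 = (3.179 - 0)²/75 = 0.1348 W
    P_R3 = (3.179 - 3.163)²/1 = 0.0002502 W
    P_R4 = (0 - 3.163)²/200 = 0.05004 W
  P_total = P_R1 + P_R2 + P_R3 + P_R4 = 0.5239 W

Final answers:
1. V_3 = 3.163 V
2. I_R1 = 0.05821 A
3. P_R1 = 0.3388 W
4. P_total = 0.5239 W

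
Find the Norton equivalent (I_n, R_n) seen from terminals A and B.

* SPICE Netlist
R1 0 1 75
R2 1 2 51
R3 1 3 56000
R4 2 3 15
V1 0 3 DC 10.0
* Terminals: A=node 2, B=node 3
Find the Thévenin equivalent first; then I_n = V_th/R_th and R_n = R_th.
Step 1 — V_th is the open-circuit voltage V_A - V_B (nothing connected across the terminals).
Nodal analysis, taking node 3 as the 0 V reference.
Source V1 fixes V_0 = 10 V.
KCL at each unknown node (sum of currents leaving = 0; resistances in Ω):
  Node 1: (V_1 - 10)/75 + (V_1 - V_2)/51 + (V_1 - 0)/56000 = 0
  Node 2: (V_2 - V_1)/51 + (V_2 - 0)/15 = 0
Collecting terms (coefficients in siemens):
  0.03296·V_1 - 0.01961·V_2 = 0.1333
  0.08627·V_2 - 0.01961·V_1 = 0
Determinant D = (0.03296)(0.08627) - (-0.01961)(-0.01961) = 0.002459
V_1 = [(0.1333)(0.08627) - (-0.01961)(0)]/D = 4.678 V
V_2 = [(0.03296)(0) - (0.1333)(-0.01961)]/D = 1.063 V
V_th = V_2 - V_3 = 1.063 - 0 = 1.063 V
Step 2 — R_th: zero the source — replace V1 by a short circuit (node 3 merges into node 0) — and find the resistance seen between A (node 2) and B (node 0).
Reduce the network between node 2 (A) and node 0 (B) by series/parallel combination:
  Rp1 = R1 ‖ R3 (parallel, both between nodes 0 and 1) = 1/(1/75 + 1/56000) = 74.9 Ω
  Rs1 = R2 + Rp1 (series, joined only at node 1) = 51 + 74.9 = 125.9 Ω
  Rp2 = R4 ‖ Rs1 (parallel, both between nodes 0 and 2) = 1/(1/15 + 1/125.9) = 13.4 Ω
R_th = 13.4 Ω
I_n = V_th/R_th = 1.063/13.4 = 0.07932 A, and R_n = R_th = 13.4 Ω

Final answer: I_n = 0.07932 A, R_n = 13.4 Ω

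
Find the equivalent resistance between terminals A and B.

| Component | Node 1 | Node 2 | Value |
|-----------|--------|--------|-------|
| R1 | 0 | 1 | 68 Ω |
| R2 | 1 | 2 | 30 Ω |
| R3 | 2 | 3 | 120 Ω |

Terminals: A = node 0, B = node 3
Reduce the network between node 0 (A) and node 3 (B) by series/parallel combination:
  Rs1 = R1 + R2 (series, joined only at node 1) = 68 + 30 = 98 Ω
  Rs2 = R3 + Rs1 (series, joined only at node 2) = 120 + 98 = 218 Ω
R_eq = 218 Ω

Final answer: 218 Ω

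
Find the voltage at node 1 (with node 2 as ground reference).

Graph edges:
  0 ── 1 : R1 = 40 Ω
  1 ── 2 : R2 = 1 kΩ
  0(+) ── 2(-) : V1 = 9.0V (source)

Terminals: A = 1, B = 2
Nodal analysis, taking node 2 as the 0 V reference.
Source V1 fixes V_0 = 9 V.
KCL at each unknown node (sum of currents leaving = 0; resistances in Ω):
  Node 1: (V_1 - 9)/40 + (V_1 - 0)/1000 = 0
Collecting terms: 0.026 × V_1 = 0.225  =>  V_1 = 8.654 V
The requested potential is V_1 = 8.654 V.

Final answer: V_1 = 8.654 V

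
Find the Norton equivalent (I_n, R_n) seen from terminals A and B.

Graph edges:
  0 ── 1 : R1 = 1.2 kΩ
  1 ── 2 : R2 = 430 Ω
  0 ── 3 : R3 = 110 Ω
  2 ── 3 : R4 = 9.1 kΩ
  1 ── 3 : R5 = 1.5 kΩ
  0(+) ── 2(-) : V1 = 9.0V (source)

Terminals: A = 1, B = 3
Find the Thévenin equivalent first; then I_n = V_th/R_th and R_n = R_th.
Step 1 — V_th is the open-circuit voltage V_A - V_B (nothing connected across the terminals).
Nodal analysis, taking node 2 as the 0 V reference.
Source V1 fixes V_0 = 9 V.
KCL at each unknown node (sum of currents leaving = 0; resistances in Ω):
  Node 1: (V_1 - 9)/1200 + (V_1 - 0)/430 + (V_1 - V_3)/1500 = 0
  Node 3: (V_3 - 9)/110 + (V_3 - 0)/9100 + (V_3 - V_1)/1500 = 0
Collecting terms (coefficients in siemens):
  0.003826·V_1 - 0.0006667·V_3 = 0.0075
  0.009867·V_3 - 0.0006667·V_1 = 0.08182
Determinant D = (0.003826)(0.009867) - (-0.0006667)(-0.0006667) = 0.0000373
V_1 = [(0.0075)(0.009867) - (-0.0006667)(0.08182)]/D = 3.446 V
V_3 = [(0.003826)(0.08182) - (0.0075)(-0.0006667)]/D = 8.525 V
V_th = V_1 - V_3 = 3.446 - 8.525 = -5.079 V
Step 2 — R_th: zero the source — replace V1 by a short circuit (node 2 merges into node 0) — and find the resistance seen between A (node 1) and B (node 3).
Reduce the network between node 1 (A) and node 3 (B) by series/parallel combination:
  Rp1 = R1 ‖ R2 (parallel, both between nodes 0 and 1) = 1/(1/1200 + 1/430) = 316.6 Ω
  Rp2 = R3 ‖ R4 (parallel, both between nodes 0 and 3) = 1/(1/110 + 1/9100) = 108.7 Ω
  Rs1 = Rp1 + Rp2 (series, joined only at node 0) = 316.6 + 108.7 = 425.3 Ω
  Rp3 = R5 ‖ Rs1 (parallel, both between nodes 1 and 3) = 1/(1/1500 + 1/425.3) = 331.3 Ω
R_th = 331.3 Ω
I_n = V_th/R_th = -5.079/331.3 = -0.01533 A, and R_n = R_th = 331.3 Ω

Final answer: I_n = -0.01533 A, R_n = 331.3 Ω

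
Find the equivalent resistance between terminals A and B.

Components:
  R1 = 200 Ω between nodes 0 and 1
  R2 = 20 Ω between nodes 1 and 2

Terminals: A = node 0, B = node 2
Reduce the network between node 0 (A) and node 2 (B) by series/parallel combination:
  Rs1 = R1 + R2 (series, joined only at node 1) = 200 + 20 = 220 Ω
R_eq = 220 Ω

Final answer: 220 Ω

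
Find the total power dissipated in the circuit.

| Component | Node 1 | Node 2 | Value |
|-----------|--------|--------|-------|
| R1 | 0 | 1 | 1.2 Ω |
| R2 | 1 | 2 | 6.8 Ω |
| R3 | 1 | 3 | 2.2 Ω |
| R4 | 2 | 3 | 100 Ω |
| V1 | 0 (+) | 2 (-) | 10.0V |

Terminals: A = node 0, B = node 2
Nodal analysis, taking node 2 as the 0 V reference.
Source V1 fixes V_0 = 10 V.
KCL at each unknown node (sum of currents leaving = 0; resistances in Ω):
  Node 1: (V_1 - 10)/1.2 + (V_1 - 0)/6.8 + (V_1 - V_3)/2.2 = 0
  Node 3: (V_3 - V_1)/2.2 + (V_3 - 0)/100 = 0
Collecting terms (coefficients in siemens):
  1.435·V_1 - 0.4545·V_3 = 8.333
  0.4645·V_3 - 0.4545·V_1 = 0
Determinant D = (1.435)(0.4645) - (-0.4545)(-0.4545) = 0.46
V_1 = [(8.333)(0.4645) - (-0.4545)(0)]/D = 8.416 V
V_3 = [(1.435)(0) - (8.333)(-0.4545)]/D = 8.235 V
Power in each resistor, P = (ΔV)²/R:
  P_R1 = (10 - 8.416)²/1.2 = 2.091 W
  P_R2 = (8.416 - 0)²/6.8 = 10.42 W
  P_R3 = (8.416 - 8.235)²/2.2 = 0.01492 W
  P_R4 = (0 - 8.235)²/100 = 0.6781 W
P_total = P_R1 + P_R2 + P_R3 + P_R4 = 13.2 W

Final answer: 13.2 W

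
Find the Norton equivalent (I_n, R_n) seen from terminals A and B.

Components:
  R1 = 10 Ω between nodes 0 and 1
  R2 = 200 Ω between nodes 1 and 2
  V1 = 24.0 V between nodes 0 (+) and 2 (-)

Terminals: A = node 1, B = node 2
Find the Thévenin equivalent first; then I_n = V_th/R_th and R_n = R_th.
Step 1 — V_th is the open-circuit voltage V_A - V_B (nothing connected across the terminals).
Nodal analysis, taking node 2 as the 0 V reference.
Source V1 fixes V_0 = 24 V.
KCL at each unknown node (sum of currents leaving = 0; resistances in Ω):
  Node 1: (V_1 - 24)/10 + (V_1 - 0)/200 = 0
Collecting terms: 0.105 × V_1 = 2.4  =>  V_1 = 22.86 V
V_th = V_1 - V_2 = 22.86 - 0 = 22.86 V
Step 2 — R_th: zero the source — replace V1 by a short circuit (node 2 merges into node 0) — and find the resistance seen between A (node 1) and B (node 0).
Reduce the network between node 1 (A) and node 0 (B) by series/parallel combination:
  Rp1 = R1 ‖ R2 (parallel, both between nodes 0 and 1) = 1/(1/10 + 1/200) = 9.524 Ω
R_th = 9.524 Ω
I_n = V_th/R_th = 22.86/9.524 = 2.4 A, and R_n = R_th = 9.524 Ω

Final answer: I_n = 2.4 A, R_n = 9.524 Ω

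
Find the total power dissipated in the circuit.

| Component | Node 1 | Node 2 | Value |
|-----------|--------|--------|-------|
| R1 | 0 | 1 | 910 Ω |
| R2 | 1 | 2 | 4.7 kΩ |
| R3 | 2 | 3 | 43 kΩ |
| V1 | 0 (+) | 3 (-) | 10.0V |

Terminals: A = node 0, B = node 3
Nodal analysis, taking node 3 as the 0 V reference.
Source V1 fixes V_0 = 10 V.
KCL at each unknown node (sum of currents leaving = 0; resistances in Ω):
  Node 1: (V_1 - 10)/910 + (V_1 - V_2)/4700 = 0
  Node 2: (V_2 - V_1)/4700 + (V_2 - 0)/43000 = 0
Collecting terms (coefficients in siemens):
  0.001312·V_1 - 0.0002128·V_2 = 0.01099
  0.000236·V_2 - 0.0002128·V_1 = 0
Determinant D = (0.001312)(0.000236) - (-0.0002128)(-0.0002128) = 0.0000002643
V_1 = [(0.01099)(0.000236) - (-0.0002128)(0)]/D = 9.813 V
V_2 = [(0.001312)(0) - (0.01099)(-0.0002128)]/D = 8.846 V
Power in each resistor, P = (ΔV)²/R:
  P_R1 = (10 - 9.813)²/910 = 0.00003851 W
  P_R2 = (9.813 - 8.846)²/4700 = 0.0001989 W
  P_R3 = (8.846 - 0)²/43000 = 0.00182 W
P_total = P_R1 + P_R2 + P_R3 = 0.002057 W

Final answer: 0.002057 W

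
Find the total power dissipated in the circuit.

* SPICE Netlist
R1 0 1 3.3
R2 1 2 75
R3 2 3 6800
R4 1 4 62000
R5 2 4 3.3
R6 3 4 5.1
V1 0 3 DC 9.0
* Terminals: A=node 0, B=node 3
Nodal analysis, taking node 3 as the 0 V reference.
Source V1 fixes V_0 = 9 V.
KCL at each unknown node (sum of currents leaving = 0; resistances in Ω):
  Node 1: (V_1 - 9)/3.3 + (V_1 - V_2)/75 + (V_1 - V_4)/62000 = 0
  Node 2: (V_2 - V_1)/75 + (V_2 - 0)/6800 + (V_2 - V_4)/3.3 = 0
  Node 4: (V_4 - V_1)/62000 + (V_4 - V_2)/3.3 + (V_4 - 0)/5.1 = 0
Collecting terms (coefficients in siemens):
  0.3164·V_1 - 0.01333·V_2 - 0.00001613·V_4 = 2.727
  0.3165·V_2 - 0.01333·V_1 - 0.303·V_4 = 0
  0.4991·V_4 - 0.00001613·V_1 - 0.303·V_2 = 0
Solving these 3 simultaneous equations (Gaussian elimination) gives:
  V_1 = 8.657 V, V_2 = 0.8716 V, V_4 = 0.5294 V
Power in each resistor, P = (ΔV)²/R:
  P_R1 = (9 - 8.657)²/3.3 = 0.03565 W
  P_R2 = (8.657 - 0.8716)²/75 = 0.8082 W
  P_R3 = (0.8716 - 0)²/6800 = 0.0001117 W
  P_R4 = (8.657 - 0.5294)²/62000 = 0.001065 W
  P_R5 = (0.8716 - 0.5294)²/3.3 = 0.03547 W
  P_R6 = (0 - 0.5294)²/5.1 = 0.05496 W
P_total = P_R1 + P_R2 + P_R3 + P_R4 + P_R5 + P_R6 = 0.9354 W

Final answer: 0.9354 W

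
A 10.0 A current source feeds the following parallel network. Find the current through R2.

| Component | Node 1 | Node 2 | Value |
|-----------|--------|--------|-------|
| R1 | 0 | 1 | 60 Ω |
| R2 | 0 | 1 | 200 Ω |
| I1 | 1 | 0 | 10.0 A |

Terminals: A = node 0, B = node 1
All resistors sit directly between nodes 0 and 1, so they are in parallel and share one voltage V; the full source current 10 A splits among them.
1/R_par = 1/60 + 1/200 = 0.02167 S  =>  R_par = 46.15 Ω
V = I × R_par = 10 × 46.15 = 461.5 V
I_R2 = V/R2 = 461.5/200 = 2.308 A

Final answer: 2.308 A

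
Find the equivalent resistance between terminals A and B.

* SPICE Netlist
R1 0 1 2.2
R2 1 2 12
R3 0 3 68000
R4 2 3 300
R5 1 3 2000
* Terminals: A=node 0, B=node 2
The network is not a plain series/parallel combination. Inject a 1 A test current into terminal A (node 0) and return it from terminal B (node 2); then R_eq = V_A / (1 A).
Nodal analysis, taking node 2 as the 0 V reference.
Current source I_test pushes 1 A into node 0 and draws it out of node 2.
KCL at each unknown node (sum of currents leaving = 0; resistances in Ω):
  Node 0: (V_0 - V_1)/2.2 + (V_0 - V_3)/68000 - 1 = 0
  Node 1: (V_1 - V_0)/2.2 + (V_1 - 0)/12 + (V_1 - V_3)/2000 = 0
  Node 3: (V_3 - V_0)/68000 + (V_3 - V_1)/2000 + (V_3 - 0)/300 = 0
Collecting terms (coefficients in siemens):
  0.4546·V_0 - 0.4545·V_1 - 0.00001471·V_3 = 1
  0.5384·V_1 - 0.4545·V_0 - 0.0005·V_3 = 0
  0.003848·V_3 - 0.00001471·V_0 - 0.0005·V_1 = 0
Solving these 3 simultaneous equations (Gaussian elimination) gives:
  V_0 = 14.14 V, V_1 = 11.94 V, V_3 = 1.605 V
R_eq = V_0 / 1 A = 14.14 Ω

Final answer: 14.14 Ω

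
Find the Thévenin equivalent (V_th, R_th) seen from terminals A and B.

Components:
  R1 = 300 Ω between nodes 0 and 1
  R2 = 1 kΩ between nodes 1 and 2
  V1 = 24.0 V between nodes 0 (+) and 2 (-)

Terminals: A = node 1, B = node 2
Step 1 — V_th is the open-circuit voltage V_A - V_B (nothing connected across the terminals).
Nodal analysis, taking node 2 as the 0 V reference.
Source V1 fixes V_0 = 24 V.
KCL at each unknown node (sum of currents leaving = 0; resistances in Ω):
  Node 1: (V_1 - 24)/300 + (V_1 - 0)/1000 = 0
Collecting terms: 0.004333 × V_1 = 0.08  =>  V_1 = 18.46 V
V_th = V_1 - V_2 = 18.46 - 0 = 18.46 V
Step 2 — R_th: zero the source — replace V1 by a short circuit (node 2 merges into node 0) — and find the resistance seen between A (node 1) and B (node 0).
Reduce the network between node 1 (A) and node 0 (B) by series/parallel combination:
  Rp1 = R1 ‖ R2 (parallel, both between nodes 0 and 1) = 1/(1/300 + 1/1000) = 230.8 Ω
R_th = 230.8 Ω

Final answer: V_th = 18.46 V, R_th = 230.8 Ω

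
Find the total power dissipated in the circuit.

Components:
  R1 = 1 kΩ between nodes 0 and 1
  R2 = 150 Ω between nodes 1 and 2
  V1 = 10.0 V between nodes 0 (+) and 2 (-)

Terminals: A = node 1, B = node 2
Nodal analysis, taking node 2 as the 0 V reference.
Source V1 fixes V_0 = 10 V.
KCL at each unknown node (sum of currents leaving = 0; resistances in Ω):
  Node 1: (V_1 - 10)/1000 + (V_1 - 0)/150 = 0
Collecting terms: 0.007667 × V_1 = 0.01  =>  V_1 = 1.304 V
Power in each resistor, P = (ΔV)²/R:
  P_R1 = (10 - 1.304)²/1000 = 0.07561 W
  P_R2 = (1.304 - 0)²/150 = 0.01134 W
P_total = P_R1 + P_R2 = 0.08696 W

Final answer: 0.08696 W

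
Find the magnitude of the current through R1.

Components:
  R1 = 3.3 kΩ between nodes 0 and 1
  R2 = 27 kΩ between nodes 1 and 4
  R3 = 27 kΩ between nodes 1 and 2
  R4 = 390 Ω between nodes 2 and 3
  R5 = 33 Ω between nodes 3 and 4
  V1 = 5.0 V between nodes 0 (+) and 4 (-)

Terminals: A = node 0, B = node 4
Nodal analysis, taking node 4 as the 0 V reference.
Source V1 fixes V_0 = 5 V.
KCL at each unknown node (sum of currents leaving = 0; resistances in Ω):
  Node 1: (V_1 - 5)/3300 + (V_1 - 0)/27000 + (V_1 - V_2)/27000 = 0
  Node 2: (V_2 - V_1)/27000 + (V_2 - V_3)/390 = 0
  Node 3: (V_3 - V_2)/390 + (V_3 - 0)/33 = 0
Collecting terms (coefficients in siemens):
  0.0003771·V_1 - 0.00003704·V_2 = 0.001515
  0.002601·V_2 - 0.00003704·V_1 - 0.002564·V_3 = 0
  0.03287·V_3 - 0.002564·V_2 = 0
Solving these 3 simultaneous equations (Gaussian elimination) gives:
  V_1 = 4.024 V, V_2 = 0.06207 V, V_3 = 0.004842 V
I_R1 = (V_0 - V_1)/R1 = (5 - 4.024)/3300 = 0.0002958 A
|I_R1| = 0.0002958 A

Final answer: |I_R1| = 0.0002958 A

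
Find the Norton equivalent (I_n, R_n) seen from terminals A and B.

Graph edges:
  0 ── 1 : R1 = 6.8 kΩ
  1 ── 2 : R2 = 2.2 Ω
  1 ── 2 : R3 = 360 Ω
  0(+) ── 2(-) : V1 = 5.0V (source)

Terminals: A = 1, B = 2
Find the Thévenin equivalent first; then I_n = V_th/R_th and R_n = R_th.
Step 1 — V_th is the open-circuit voltage V_A - V_B (nothing connected across the terminals).
Nodal analysis, taking node 2 as the 0 V reference.
Source V1 fixes V_0 = 5 V.
KCL at each unknown node (sum of currents leaving = 0; resistances in Ω):
  Node 1: (V_1 - 5)/6800 + (V_1 - 0)/2.2 + (V_1 - 0)/360 = 0
Collecting terms: 0.4575 × V_1 = 0.0007353  =>  V_1 = 0.001607 V
V_th = V_1 - V_2 = 0.001607 - 0 = 0.001607 V
Step 2 — R_th: zero the source — replace V1 by a short circuit (node 2 merges into node 0) — and find the resistance seen between A (node 1) and B (node 0).
Reduce the network between node 1 (A) and node 0 (B) by series/parallel combination:
  Rp1 = R1 ‖ R2 ‖ R3 (parallel, all between nodes 0 and 1) = 1/(1/6800 + 1/2.2 + 1/360) = 2.186 Ω
R_th = 2.186 Ω
I_n = V_th/R_th = 0.001607/2.186 = 0.0007353 A, and R_n = R_th = 2.186 Ω

Final answer: I_n = 0.0007353 A, R_n = 2.186 Ω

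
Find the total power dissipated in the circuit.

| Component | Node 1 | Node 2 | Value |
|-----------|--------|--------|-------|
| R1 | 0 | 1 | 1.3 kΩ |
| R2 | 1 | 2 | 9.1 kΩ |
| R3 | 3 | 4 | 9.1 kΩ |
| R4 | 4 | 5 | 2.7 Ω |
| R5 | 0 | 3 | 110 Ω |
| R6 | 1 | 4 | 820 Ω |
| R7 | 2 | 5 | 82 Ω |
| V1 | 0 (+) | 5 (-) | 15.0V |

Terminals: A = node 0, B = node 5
Nodal analysis, taking node 5 as the 0 V reference.
Source V1 fixes V_0 = 15 V.
KCL at each unknown node (sum of currents leaving = 0; resistances in Ω):
  Node 1: (V_1 - 15)/1300 + (V_1 - V_2)/9100 + (V_1 - V_4)/820 = 0
  Node 2: (V_2 - V_1)/9100 + (V_2 - 0)/82 = 0
  Node 3: (V_3 - V_4)/9100 + (V_3 - 15)/110 = 0
  Node 4: (V_4 - V_3)/9100 + (V_4 - 0)/2.7 + (V_4 - V_1)/820 = 0
Collecting terms (coefficients in siemens):
  0.002099·V_1 - 0.0001099·V_2 - 0.00122·V_4 = 0.01154
  0.01231·V_2 - 0.0001099·V_1 = 0
  0.009201·V_3 - 0.0001099·V_4 = 0.1364
  0.3717·V_4 - 0.00122·V_1 - 0.0001099·V_3 = 0
Solving these 4 simultaneous equations (Gaussian elimination) gives:
  V_1 = 5.514 V, V_2 = 0.04924 V, V_3 = 14.82 V, V_4 = 0.02247 V
Power in each resistor, P = (ΔV)²/R:
  P_R1 = (15 - 5.514)²/1300 = 0.06922 W
  P_R2 = (5.514 - 0.04924)²/9100 = 0.003281 W
  P_R3 = (14.82 - 0.02247)²/9100 = 0.02407 W
  P_R4 = (0.02247 - 0)²/2.7 = 0.000187 W
  P_R5 = (15 - 14.82)²/110 = 0.0002909 W
  P_R6 = (5.514 - 0.02247)²/820 = 0.03677 W
  P_R7 = (0.04924 - 0)²/82 = 0.00002957 W
P_total = P_R1 + P_R2 + P_R3 + P_R4 + P_R5 + P_R6 + P_R7 = 0.1339 W

Final answer: 0.1339 W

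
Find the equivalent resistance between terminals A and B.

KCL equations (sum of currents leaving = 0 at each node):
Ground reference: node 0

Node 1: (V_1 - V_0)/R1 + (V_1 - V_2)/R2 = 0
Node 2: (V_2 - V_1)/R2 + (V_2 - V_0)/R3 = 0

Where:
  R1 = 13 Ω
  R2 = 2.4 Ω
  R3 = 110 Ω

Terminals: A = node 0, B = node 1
Reduce the network between node 0 (A) and node 1 (B) by series/parallel combination:
  Rs1 = R3 + R2 (series, joined only at node 2) = 110 + 2.4 = 112.4 Ω
  Rp1 = R1 ‖ Rs1 (parallel, both between nodes 0 and 1) = 1/(1/13 + 1/112.4) = 11.65 Ω
R_eq = 11.65 Ω

Final answer: 11.65 Ω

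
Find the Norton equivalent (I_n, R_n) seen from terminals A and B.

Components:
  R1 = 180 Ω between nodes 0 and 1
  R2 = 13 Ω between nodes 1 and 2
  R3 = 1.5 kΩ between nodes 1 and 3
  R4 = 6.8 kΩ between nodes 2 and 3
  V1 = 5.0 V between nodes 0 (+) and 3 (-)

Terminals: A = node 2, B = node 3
Find the Thévenin equivalent first; then I_n = V_th/R_th and R_n = R_th.
Step 1 — V_th is the open-circuit voltage V_A - V_B (nothing connected across the terminals).
Nodal analysis, taking node 3 as the 0 V reference.
Source V1 fixes V_0 = 5 V.
KCL at each unknown node (sum of currents leaving = 0; resistances in Ω):
  Node 1: (V_1 - 5)/180 + (V_1 - V_2)/13 + (V_1 - 0)/1500 = 0
  Node 2: (V_2 - V_1)/13 + (V_2 - 0)/6800 = 0
Collecting terms (coefficients in siemens):
  0.08315·V_1 - 0.07692·V_2 = 0.02778
  0.07707·V_2 - 0.07692·V_1 = 0
Determinant D = (0.08315)(0.07707) - (-0.07692)(-0.07692) = 0.0004909
V_1 = [(0.02778)(0.07707) - (-0.07692)(0)]/D = 4.361 V
V_2 = [(0.08315)(0) - (0.02778)(-0.07692)]/D = 4.353 V
V_th = V_2 - V_3 = 4.353 - 0 = 4.353 V
Step 2 — R_th: zero the source — replace V1 by a short circuit (node 3 merges into node 0) — and find the resistance seen between A (node 2) and B (node 0).
Reduce the network between node 2 (A) and node 0 (B) by series/parallel combination:
  Rp1 = R1 ‖ R3 (parallel, both between nodes 0 and 1) = 1/(1/180 + 1/1500) = 160.7 Ω
  Rs1 = R2 + Rp1 (series, joined only at node 1) = 13 + 160.7 = 173.7 Ω
  Rp2 = R4 ‖ Rs1 (parallel, both between nodes 0 and 2) = 1/(1/6800 + 1/173.7) = 169.4 Ω
R_th = 169.4 Ω
I_n = V_th/R_th = 4.353/169.4 = 0.0257 A, and R_n = R_th = 169.4 Ω

Final answer: I_n = 0.0257 A, R_n = 169.4 Ω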